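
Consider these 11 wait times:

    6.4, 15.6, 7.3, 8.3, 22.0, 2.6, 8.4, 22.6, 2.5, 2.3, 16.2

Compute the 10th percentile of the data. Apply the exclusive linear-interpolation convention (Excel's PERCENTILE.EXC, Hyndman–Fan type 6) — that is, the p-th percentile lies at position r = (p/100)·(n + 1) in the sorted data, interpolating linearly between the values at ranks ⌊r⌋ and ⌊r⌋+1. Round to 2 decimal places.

Sorted: 2.3, 2.5, 2.6, 6.4, 7.3, 8.3, 8.4, 15.6, 16.2, 22.0, 22.6.
n = 11.
r = (10/100)·(11 + 1) = 1.2.
Rank 1 is 2.3 and rank 2 is 2.5.
Interpolate: 2.3 + 0.2·(2.5 − 2.3) = 2.3 + 0.2·0.2 = 2.34.

2.34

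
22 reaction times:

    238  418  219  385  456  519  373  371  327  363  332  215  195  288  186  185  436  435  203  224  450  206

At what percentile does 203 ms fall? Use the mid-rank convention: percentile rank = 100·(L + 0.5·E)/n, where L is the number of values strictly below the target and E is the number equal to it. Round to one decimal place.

Sorted: 185, 186, 195, 203, 206, 215, 219, 224, 238, 288, 327, 332, 363, 371, 373, 385, 418, 435, 436, 450, 456, 519.
Count below 203: L = 3; count equal: E = 1; n = 22.
Percentile rank = 100·(3 + 0.5·1)/22 = 100·3.5/22 = 15.91.

15.9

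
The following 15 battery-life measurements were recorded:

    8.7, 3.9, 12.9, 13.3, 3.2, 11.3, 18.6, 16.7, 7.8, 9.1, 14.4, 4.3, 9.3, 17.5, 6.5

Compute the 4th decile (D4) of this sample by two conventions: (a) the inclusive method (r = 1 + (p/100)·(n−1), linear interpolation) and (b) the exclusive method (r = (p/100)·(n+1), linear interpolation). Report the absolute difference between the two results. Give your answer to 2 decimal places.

Sorted: 3.2, 3.9, 4.3, 6.5, 7.8, 8.7, 9.1, 9.3, 11.3, 12.9, 13.3, 14.4, 16.7, 17.5, 18.6.
n = 15.
(a) r = 6.6; between ranks 6 (8.7) and 7 (9.1): 8.94.
(b) r = 6.4; between ranks 6 (8.7) and 7 (9.1): 8.86.
|8.94 − 8.86| = 0.08.

0.08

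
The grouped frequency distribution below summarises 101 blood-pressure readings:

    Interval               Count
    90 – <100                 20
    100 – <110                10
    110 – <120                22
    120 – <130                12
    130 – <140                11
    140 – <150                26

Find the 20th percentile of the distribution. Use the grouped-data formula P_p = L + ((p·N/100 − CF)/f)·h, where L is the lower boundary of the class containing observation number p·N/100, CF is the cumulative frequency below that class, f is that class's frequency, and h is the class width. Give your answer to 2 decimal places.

100.20

N = 101; target position k = 20/100 · 101 = 20.2.
Cumulative frequencies: 20, 30, 52, 64, 75, 101.
Observation 20.2 falls in the class 100 – <110.
L = 100, CF = 20, f = 10, h = 10.
P20 = 100 + ((20.2 − 20)/10)·10 = 100 + 0.2 = 100.2.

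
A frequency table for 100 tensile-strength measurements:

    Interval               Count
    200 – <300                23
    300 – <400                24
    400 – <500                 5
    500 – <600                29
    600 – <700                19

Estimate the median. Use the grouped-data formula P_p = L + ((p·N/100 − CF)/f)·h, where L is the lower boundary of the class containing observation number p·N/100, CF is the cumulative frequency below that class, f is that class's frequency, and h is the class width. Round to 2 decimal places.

460.00

N = 100; target position k = 50/100 · 100 = 50.
Cumulative frequencies: 23, 47, 52, 81, 100.
Observation 50 falls in the class 400 – <500.
L = 400, CF = 47, f = 5, h = 100.
P50 = 400 + ((50 − 47)/5)·100 = 400 + 60 = 460.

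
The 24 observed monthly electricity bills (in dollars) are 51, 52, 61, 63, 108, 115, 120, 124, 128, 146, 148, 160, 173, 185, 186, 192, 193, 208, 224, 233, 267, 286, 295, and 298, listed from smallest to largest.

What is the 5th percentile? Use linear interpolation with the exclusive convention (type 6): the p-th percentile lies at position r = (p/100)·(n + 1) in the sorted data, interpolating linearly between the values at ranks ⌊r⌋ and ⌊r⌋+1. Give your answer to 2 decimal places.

51.25

n = 24.
r = (5/100)·(24 + 1) = 1.25.
Rank 1 is 51 and rank 2 is 52.
Interpolate: 51 + 0.25·(52 − 51) = 51 + 0.25·1 = 51.25.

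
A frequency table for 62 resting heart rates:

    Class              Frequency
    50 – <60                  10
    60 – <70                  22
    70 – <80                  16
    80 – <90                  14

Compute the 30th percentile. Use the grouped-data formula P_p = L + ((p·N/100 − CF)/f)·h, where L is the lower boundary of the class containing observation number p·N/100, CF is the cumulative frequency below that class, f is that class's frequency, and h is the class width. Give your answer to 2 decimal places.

63.91

N = 62; target position k = 30/100 · 62 = 18.6.
Cumulative frequencies: 10, 32, 48, 62.
Observation 18.6 falls in the class 60 – <70.
L = 60, CF = 10, f = 22, h = 10.
P30 = 60 + ((18.6 − 10)/22)·10 = 60 + 3.90909 = 63.9091.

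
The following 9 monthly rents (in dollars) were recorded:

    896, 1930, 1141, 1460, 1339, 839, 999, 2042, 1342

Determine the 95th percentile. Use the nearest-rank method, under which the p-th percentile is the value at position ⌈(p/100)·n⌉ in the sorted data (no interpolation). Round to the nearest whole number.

Sorted: 839, 896, 999, 1141, 1339, 1342, 1460, 1930, 2042.
n = 9.
Position = ⌈95/100 · 9⌉ = ⌈8.55⌉ = 9.
The value at rank 9 is 2042.

2042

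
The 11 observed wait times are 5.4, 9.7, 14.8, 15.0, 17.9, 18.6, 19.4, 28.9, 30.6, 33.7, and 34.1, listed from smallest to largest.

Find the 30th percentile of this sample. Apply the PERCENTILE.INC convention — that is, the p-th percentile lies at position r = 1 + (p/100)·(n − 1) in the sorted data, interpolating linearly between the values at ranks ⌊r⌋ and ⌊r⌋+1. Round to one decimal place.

15.0

n = 11.
r = 1 + (30/100)·(11 − 1) = 1 + 3 = 4.
r is an integer, so P30 is the value at rank 4: 15.0.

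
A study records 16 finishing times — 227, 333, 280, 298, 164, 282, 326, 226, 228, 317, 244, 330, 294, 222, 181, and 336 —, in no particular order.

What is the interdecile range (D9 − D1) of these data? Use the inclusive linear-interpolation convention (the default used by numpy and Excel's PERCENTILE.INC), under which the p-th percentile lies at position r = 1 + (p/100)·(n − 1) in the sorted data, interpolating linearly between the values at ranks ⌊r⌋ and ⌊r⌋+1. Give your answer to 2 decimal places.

130.00

Sorted: 164, 181, 222, 226, 227, 228, 244, 280, 282, 294, 298, 317, 326, 330, 333, 336.
n = 16.
P10: r = 2.5; ranks 2–3 are 181, 222; interpolating gives 201.5.
P90: r = 14.5; ranks 14–15 are 330, 333; interpolating gives 331.5.
Difference: 331.5 − 201.5 = 130.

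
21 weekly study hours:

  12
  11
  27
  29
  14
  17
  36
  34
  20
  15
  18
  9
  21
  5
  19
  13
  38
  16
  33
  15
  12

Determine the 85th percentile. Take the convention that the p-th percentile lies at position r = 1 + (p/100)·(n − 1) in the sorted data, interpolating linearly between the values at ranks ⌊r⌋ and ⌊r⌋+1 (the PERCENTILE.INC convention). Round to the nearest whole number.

33

Sorted: 5, 9, 11, 12, 12, 13, 14, 15, 15, 16, 17, 18, 19, 20, 21, 27, 29, 33, 34, 36, 38.
n = 21.
r = 1 + (85/100)·(21 − 1) = 1 + 17 = 18.
r is an integer, so P85 is the value at rank 18: 33.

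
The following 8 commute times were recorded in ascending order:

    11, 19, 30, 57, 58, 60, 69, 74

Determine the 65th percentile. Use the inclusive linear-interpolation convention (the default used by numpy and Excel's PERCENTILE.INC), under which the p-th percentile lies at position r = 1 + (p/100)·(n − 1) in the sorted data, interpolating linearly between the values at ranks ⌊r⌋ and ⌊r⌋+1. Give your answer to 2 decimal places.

n = 8.
r = 1 + (65/100)·(8 − 1) = 1 + 4.55 = 5.55.
Rank 5 is 58 and rank 6 is 60.
Interpolate: 58 + 0.55·(60 − 58) = 58 + 0.55·2 = 59.1.

59.10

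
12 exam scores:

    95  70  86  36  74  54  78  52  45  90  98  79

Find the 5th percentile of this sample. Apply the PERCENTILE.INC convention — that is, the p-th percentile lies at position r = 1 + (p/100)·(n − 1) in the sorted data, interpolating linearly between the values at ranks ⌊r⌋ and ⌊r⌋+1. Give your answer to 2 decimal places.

40.95

Sorted: 36, 45, 52, 54, 70, 74, 78, 79, 86, 90, 95, 98.
n = 12.
r = 1 + (5/100)·(12 − 1) = 1 + 0.55 = 1.55.
Rank 1 is 36 and rank 2 is 45.
Interpolate: 36 + 0.55·(45 − 36) = 36 + 0.55·9 = 40.95.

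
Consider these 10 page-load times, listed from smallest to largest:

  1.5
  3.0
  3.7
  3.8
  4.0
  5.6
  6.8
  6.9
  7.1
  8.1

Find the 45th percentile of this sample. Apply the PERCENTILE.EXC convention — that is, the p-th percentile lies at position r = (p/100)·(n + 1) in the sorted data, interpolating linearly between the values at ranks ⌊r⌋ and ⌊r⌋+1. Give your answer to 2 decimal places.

3.99

n = 10.
r = (45/100)·(10 + 1) = 4.95.
Rank 4 is 3.8 and rank 5 is 4.0.
Interpolate: 3.8 + 0.95·(4.0 − 3.8) = 3.8 + 0.95·0.2 = 3.99.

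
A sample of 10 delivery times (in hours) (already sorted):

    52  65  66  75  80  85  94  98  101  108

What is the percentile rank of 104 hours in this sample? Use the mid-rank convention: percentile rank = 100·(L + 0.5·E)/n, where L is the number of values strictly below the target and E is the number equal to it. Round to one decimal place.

90.0

Count below 104: L = 9; count equal: E = 0; n = 10.
Percentile rank = 100·(9 + 0.5·0)/10 = 100·9/10 = 90.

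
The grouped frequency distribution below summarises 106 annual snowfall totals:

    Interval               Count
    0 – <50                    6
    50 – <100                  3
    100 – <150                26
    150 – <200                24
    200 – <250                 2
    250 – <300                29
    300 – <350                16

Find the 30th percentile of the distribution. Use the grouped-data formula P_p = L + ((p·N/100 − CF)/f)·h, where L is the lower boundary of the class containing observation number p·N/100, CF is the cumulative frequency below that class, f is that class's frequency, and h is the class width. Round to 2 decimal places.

N = 106; target position k = 30/100 · 106 = 31.8.
Cumulative frequencies: 6, 9, 35, 59, 61, 90, 106.
Observation 31.8 falls in the class 100 – <150.
L = 100, CF = 9, f = 26, h = 50.
P30 = 100 + ((31.8 − 9)/26)·50 = 100 + 43.8462 = 143.846.

143.85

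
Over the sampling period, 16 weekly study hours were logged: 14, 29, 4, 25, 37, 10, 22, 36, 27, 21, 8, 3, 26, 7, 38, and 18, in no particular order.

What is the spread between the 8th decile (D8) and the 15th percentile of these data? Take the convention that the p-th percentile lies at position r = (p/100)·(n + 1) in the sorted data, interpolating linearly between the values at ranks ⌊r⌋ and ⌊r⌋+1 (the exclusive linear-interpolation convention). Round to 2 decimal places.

Sorted: 3, 4, 7, 8, 10, 14, 18, 21, 22, 25, 26, 27, 29, 36, 37, 38.
n = 16.
P15: r = 2.55; ranks 2–3 are 4, 7; interpolating gives 5.65.
P80: r = 13.6; ranks 13–14 are 29, 36; interpolating gives 33.2.
Difference: 33.2 − 5.65 = 27.55.

27.55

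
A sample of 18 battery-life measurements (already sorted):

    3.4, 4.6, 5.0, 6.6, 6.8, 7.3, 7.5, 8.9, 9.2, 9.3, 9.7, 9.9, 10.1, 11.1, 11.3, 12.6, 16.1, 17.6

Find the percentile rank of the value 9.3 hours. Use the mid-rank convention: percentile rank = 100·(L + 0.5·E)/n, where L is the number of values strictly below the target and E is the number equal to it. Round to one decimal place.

52.8

Count below 9.3: L = 9; count equal: E = 1; n = 18.
Percentile rank = 100·(9 + 0.5·1)/18 = 100·9.5/18 = 52.78.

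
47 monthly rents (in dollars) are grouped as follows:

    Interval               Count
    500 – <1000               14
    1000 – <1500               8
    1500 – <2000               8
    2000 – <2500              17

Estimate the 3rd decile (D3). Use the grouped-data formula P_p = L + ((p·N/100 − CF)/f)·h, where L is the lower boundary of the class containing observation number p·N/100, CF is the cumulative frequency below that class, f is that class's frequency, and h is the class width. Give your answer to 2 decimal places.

1006.25

N = 47; target position k = 30/100 · 47 = 14.1.
Cumulative frequencies: 14, 22, 30, 47.
Observation 14.1 falls in the class 1000 – <1500.
L = 1000, CF = 14, f = 8, h = 500.
P30 = 1000 + ((14.1 − 14)/8)·500 = 1000 + 6.25 = 1006.25.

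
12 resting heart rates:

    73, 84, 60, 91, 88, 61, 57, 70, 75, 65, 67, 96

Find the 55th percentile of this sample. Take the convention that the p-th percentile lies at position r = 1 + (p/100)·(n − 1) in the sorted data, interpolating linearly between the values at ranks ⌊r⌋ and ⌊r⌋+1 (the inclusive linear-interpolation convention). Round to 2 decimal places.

Sorted: 57, 60, 61, 65, 67, 70, 73, 75, 84, 88, 91, 96.
n = 12.
r = 1 + (55/100)·(12 − 1) = 1 + 6.05 = 7.05.
Rank 7 is 73 and rank 8 is 75.
Interpolate: 73 + 0.05·(75 − 73) = 73 + 0.05·2 = 73.1.

73.10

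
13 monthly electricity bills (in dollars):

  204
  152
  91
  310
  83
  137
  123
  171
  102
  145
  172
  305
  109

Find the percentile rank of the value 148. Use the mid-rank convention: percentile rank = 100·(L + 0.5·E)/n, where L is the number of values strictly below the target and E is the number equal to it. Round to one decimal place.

53.8

Sorted: 83, 91, 102, 109, 123, 137, 145, 152, 171, 172, 204, 305, 310.
Count below 148: L = 7; count equal: E = 0; n = 13.
Percentile rank = 100·(7 + 0.5·0)/13 = 100·7/13 = 53.85.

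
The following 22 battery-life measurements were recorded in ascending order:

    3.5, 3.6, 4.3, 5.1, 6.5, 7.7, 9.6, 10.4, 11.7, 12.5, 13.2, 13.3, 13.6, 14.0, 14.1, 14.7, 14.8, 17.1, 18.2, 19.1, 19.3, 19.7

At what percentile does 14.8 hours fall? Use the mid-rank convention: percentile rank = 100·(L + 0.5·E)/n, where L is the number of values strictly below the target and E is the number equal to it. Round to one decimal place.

Count below 14.8: L = 16; count equal: E = 1; n = 22.
Percentile rank = 100·(16 + 0.5·1)/22 = 100·16.5/22 = 75.

75.0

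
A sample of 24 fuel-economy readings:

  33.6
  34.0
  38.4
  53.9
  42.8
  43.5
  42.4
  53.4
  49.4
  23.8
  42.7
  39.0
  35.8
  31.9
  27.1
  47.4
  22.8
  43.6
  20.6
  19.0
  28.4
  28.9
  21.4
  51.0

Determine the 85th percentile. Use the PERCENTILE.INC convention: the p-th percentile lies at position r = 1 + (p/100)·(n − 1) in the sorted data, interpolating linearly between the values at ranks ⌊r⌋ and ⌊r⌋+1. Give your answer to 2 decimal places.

Sorted: 19.0, 20.6, 21.4, 22.8, 23.8, 27.1, 28.4, 28.9, 31.9, 33.6, 34.0, 35.8, 38.4, 39.0, 42.4, 42.7, 42.8, 43.5, 43.6, 47.4, 49.4, 51.0, 53.4, 53.9.
n = 24.
r = 1 + (85/100)·(24 − 1) = 1 + 19.55 = 20.55.
Rank 20 is 47.4 and rank 21 is 49.4.
Interpolate: 47.4 + 0.55·(49.4 − 47.4) = 47.4 + 0.55·2 = 48.5.

48.50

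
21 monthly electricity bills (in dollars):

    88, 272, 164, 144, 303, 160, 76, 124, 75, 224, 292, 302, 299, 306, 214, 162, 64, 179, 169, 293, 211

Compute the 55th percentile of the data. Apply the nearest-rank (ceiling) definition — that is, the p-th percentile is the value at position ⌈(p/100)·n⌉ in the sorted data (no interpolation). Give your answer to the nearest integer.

211

Sorted: 64, 75, 76, 88, 124, 144, 160, 162, 164, 169, 179, 211, 214, 224, 272, 292, 293, 299, 302, 303, 306.
n = 21.
Position = ⌈55/100 · 21⌉ = ⌈11.55⌉ = 12.
The value at rank 12 is 211.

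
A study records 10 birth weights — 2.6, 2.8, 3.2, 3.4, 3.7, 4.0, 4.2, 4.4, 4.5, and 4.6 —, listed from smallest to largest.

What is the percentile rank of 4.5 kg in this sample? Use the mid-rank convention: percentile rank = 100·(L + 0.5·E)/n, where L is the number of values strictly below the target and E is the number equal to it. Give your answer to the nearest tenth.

85.0

Count below 4.5: L = 8; count equal: E = 1; n = 10.
Percentile rank = 100·(8 + 0.5·1)/10 = 100·8.5/10 = 85.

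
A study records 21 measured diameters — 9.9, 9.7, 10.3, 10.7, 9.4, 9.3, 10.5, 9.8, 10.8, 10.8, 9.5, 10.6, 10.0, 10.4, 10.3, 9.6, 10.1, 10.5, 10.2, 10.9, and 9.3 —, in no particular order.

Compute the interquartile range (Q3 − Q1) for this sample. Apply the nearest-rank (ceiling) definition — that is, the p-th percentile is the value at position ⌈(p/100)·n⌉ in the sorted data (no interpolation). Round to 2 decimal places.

0.80

Sorted: 9.3, 9.3, 9.4, 9.5, 9.6, 9.7, 9.8, 9.9, 10.0, 10.1, 10.2, 10.3, 10.3, 10.4, 10.5, 10.5, 10.6, 10.7, 10.8, 10.8, 10.9.
n = 21.
P25: rank ⌈25/100·21⌉ = 6 → 9.7.
P75: rank ⌈75/100·21⌉ = 16 → 10.5.
Difference: 10.5 − 9.7 = 0.8.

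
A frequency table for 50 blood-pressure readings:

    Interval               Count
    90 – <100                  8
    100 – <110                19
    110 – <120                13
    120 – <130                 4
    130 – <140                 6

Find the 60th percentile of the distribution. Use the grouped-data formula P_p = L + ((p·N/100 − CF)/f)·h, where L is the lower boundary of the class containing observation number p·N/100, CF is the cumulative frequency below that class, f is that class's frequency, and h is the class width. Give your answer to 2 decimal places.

112.31

N = 50; target position k = 60/100 · 50 = 30.
Cumulative frequencies: 8, 27, 40, 44, 50.
Observation 30 falls in the class 110 – <120.
L = 110, CF = 27, f = 13, h = 10.
P60 = 110 + ((30 − 27)/13)·10 = 110 + 2.30769 = 112.308.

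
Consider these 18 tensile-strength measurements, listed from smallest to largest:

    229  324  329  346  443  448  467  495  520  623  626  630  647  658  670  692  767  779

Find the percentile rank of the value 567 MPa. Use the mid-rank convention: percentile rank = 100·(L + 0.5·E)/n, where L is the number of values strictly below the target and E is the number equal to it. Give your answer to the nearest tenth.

Count below 567: L = 9; count equal: E = 0; n = 18.
Percentile rank = 100·(9 + 0.5·0)/18 = 100·9/18 = 50.

50.0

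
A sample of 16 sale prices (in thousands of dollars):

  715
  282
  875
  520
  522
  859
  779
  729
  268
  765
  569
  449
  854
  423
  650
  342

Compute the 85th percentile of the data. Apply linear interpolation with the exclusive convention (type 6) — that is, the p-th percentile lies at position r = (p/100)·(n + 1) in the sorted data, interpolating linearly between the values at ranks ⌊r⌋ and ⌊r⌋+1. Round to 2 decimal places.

Sorted: 268, 282, 342, 423, 449, 520, 522, 569, 650, 715, 729, 765, 779, 854, 859, 875.
n = 16.
r = (85/100)·(16 + 1) = 14.45.
Rank 14 is 854 and rank 15 is 859.
Interpolate: 854 + 0.45·(859 − 854) = 854 + 0.45·5 = 856.25.

856.25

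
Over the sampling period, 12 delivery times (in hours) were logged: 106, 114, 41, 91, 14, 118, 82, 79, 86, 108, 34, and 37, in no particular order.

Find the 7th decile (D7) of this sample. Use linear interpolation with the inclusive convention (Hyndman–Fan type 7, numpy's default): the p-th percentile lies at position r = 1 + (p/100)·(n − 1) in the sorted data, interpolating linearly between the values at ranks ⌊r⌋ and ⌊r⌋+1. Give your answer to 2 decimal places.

101.50

Sorted: 14, 34, 37, 41, 79, 82, 86, 91, 106, 108, 114, 118.
n = 12.
r = 1 + (70/100)·(12 − 1) = 1 + 7.7 = 8.7.
Rank 8 is 91 and rank 9 is 106.
Interpolate: 91 + 0.7·(106 − 91) = 91 + 0.7·15 = 101.5.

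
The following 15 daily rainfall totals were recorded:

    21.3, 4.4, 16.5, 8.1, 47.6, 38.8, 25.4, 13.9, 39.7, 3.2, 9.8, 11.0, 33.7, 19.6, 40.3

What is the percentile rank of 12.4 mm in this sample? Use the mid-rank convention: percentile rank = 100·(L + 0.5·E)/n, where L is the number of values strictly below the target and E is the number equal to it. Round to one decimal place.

33.3

Sorted: 3.2, 4.4, 8.1, 9.8, 11.0, 13.9, 16.5, 19.6, 21.3, 25.4, 33.7, 38.8, 39.7, 40.3, 47.6.
Count below 12.4: L = 5; count equal: E = 0; n = 15.
Percentile rank = 100·(5 + 0.5·0)/15 = 100·5/15 = 33.33.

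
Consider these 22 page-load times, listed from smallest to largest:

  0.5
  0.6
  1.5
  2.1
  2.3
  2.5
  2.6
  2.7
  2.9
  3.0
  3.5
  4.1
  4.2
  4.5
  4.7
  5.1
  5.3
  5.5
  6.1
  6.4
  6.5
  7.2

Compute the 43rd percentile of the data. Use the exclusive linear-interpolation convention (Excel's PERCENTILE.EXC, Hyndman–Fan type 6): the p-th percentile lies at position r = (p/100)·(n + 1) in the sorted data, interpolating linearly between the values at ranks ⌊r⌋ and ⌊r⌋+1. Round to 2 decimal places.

n = 22.
r = (43/100)·(22 + 1) = 9.89.
Rank 9 is 2.9 and rank 10 is 3.0.
Interpolate: 2.9 + 0.89·(3.0 − 2.9) = 2.9 + 0.89·0.1 = 2.989.

2.99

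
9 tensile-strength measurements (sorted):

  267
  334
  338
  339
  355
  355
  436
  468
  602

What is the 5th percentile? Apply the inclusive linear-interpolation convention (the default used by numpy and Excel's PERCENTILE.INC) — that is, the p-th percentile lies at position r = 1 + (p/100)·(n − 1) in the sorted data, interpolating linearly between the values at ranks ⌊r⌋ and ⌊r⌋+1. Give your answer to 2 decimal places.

293.80

n = 9.
r = 1 + (5/100)·(9 − 1) = 1 + 0.4 = 1.4.
Rank 1 is 267 and rank 2 is 334.
Interpolate: 267 + 0.4·(334 − 267) = 267 + 0.4·67 = 293.8.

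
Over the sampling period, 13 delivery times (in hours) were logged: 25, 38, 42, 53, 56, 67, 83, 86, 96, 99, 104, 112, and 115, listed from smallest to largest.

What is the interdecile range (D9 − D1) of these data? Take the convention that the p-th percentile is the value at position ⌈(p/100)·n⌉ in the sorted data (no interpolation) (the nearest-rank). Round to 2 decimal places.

74.00

n = 13.
P10: rank ⌈10/100·13⌉ = 2 → 38.
P90: rank ⌈90/100·13⌉ = 12 → 112.
Difference: 112 − 38 = 74.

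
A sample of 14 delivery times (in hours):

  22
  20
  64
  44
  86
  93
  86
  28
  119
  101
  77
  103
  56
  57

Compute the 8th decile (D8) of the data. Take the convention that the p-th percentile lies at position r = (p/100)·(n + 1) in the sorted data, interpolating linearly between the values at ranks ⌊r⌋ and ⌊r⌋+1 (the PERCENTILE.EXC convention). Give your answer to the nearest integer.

Sorted: 20, 22, 28, 44, 56, 57, 64, 77, 86, 86, 93, 101, 103, 119.
n = 14.
r = (80/100)·(14 + 1) = 12.
r is an integer, so P80 is the value at rank 12: 101.

101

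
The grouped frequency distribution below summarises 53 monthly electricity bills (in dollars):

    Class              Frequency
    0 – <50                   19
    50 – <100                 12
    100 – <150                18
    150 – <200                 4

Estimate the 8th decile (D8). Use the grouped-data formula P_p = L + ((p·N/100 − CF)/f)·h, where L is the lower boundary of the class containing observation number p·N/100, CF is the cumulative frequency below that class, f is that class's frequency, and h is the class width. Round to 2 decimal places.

131.67

N = 53; target position k = 80/100 · 53 = 42.4.
Cumulative frequencies: 19, 31, 49, 53.
Observation 42.4 falls in the class 100 – <150.
L = 100, CF = 31, f = 18, h = 50.
P80 = 100 + ((42.4 − 31)/18)·50 = 100 + 31.6667 = 131.667.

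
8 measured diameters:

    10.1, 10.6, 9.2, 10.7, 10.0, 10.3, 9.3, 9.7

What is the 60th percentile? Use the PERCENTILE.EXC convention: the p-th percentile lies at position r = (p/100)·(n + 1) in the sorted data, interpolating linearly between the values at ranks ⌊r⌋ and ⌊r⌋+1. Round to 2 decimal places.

10.18

Sorted: 9.2, 9.3, 9.7, 10.0, 10.1, 10.3, 10.6, 10.7.
n = 8.
r = (60/100)·(8 + 1) = 5.4.
Rank 5 is 10.1 and rank 6 is 10.3.
Interpolate: 10.1 + 0.4·(10.3 − 10.1) = 10.1 + 0.4·0.2 = 10.18.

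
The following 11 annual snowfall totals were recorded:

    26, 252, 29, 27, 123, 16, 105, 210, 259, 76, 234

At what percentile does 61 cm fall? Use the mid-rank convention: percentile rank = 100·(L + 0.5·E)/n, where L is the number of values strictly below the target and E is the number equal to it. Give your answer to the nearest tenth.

36.4

Sorted: 16, 26, 27, 29, 76, 105, 123, 210, 234, 252, 259.
Count below 61: L = 4; count equal: E = 0; n = 11.
Percentile rank = 100·(4 + 0.5·0)/11 = 100·4/11 = 36.36.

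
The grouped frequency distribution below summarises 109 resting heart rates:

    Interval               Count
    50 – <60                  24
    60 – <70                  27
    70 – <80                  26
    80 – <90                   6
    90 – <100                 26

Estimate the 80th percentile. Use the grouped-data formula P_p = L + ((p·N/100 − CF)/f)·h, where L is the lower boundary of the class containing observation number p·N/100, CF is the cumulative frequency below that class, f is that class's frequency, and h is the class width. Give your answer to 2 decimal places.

91.62

N = 109; target position k = 80/100 · 109 = 87.2.
Cumulative frequencies: 24, 51, 77, 83, 109.
Observation 87.2 falls in the class 90 – <100.
L = 90, CF = 83, f = 26, h = 10.
P80 = 90 + ((87.2 − 83)/26)·10 = 90 + 1.61538 = 91.6154.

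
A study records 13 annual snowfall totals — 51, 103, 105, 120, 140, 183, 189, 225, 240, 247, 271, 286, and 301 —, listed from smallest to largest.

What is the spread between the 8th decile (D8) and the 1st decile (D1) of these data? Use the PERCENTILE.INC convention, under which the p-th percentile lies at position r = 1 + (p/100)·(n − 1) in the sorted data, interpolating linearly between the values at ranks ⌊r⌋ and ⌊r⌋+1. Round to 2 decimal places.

n = 13.
P10: r = 2.2; ranks 2–3 are 103, 105; interpolating gives 103.4.
P80: r = 10.6; ranks 10–11 are 247, 271; interpolating gives 261.4.
Difference: 261.4 − 103.4 = 158.

158.00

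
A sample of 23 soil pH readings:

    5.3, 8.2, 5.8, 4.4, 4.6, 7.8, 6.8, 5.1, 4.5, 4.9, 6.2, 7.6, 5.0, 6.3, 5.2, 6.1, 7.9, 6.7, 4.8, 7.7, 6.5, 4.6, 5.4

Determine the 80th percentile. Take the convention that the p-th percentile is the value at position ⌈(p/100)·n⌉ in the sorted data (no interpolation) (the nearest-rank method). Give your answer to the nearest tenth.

7.6

Sorted: 4.4, 4.5, 4.6, 4.6, 4.8, 4.9, 5.0, 5.1, 5.2, 5.3, 5.4, 5.8, 6.1, 6.2, 6.3, 6.5, 6.7, 6.8, 7.6, 7.7, 7.8, 7.9, 8.2.
n = 23.
Position = ⌈80/100 · 23⌉ = ⌈18.4⌉ = 19.
The value at rank 19 is 7.6.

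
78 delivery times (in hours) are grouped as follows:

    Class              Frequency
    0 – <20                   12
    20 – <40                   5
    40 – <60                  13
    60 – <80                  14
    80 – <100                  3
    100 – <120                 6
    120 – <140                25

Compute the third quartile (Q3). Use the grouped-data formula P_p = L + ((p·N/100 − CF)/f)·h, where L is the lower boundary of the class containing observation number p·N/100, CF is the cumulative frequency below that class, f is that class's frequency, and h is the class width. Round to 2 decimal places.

124.40

N = 78; target position k = 75/100 · 78 = 58.5.
Cumulative frequencies: 12, 17, 30, 44, 47, 53, 78.
Observation 58.5 falls in the class 120 – <140.
L = 120, CF = 53, f = 25, h = 20.
P75 = 120 + ((58.5 − 53)/25)·20 = 120 + 4.4 = 124.4.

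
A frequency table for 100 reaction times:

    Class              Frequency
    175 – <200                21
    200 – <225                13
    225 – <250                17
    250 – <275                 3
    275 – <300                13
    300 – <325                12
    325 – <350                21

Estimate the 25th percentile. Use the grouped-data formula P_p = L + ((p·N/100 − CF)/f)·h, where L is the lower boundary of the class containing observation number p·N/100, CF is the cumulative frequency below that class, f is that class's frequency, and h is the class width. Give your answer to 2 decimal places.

207.69

N = 100; target position k = 25/100 · 100 = 25.
Cumulative frequencies: 21, 34, 51, 54, 67, 79, 100.
Observation 25 falls in the class 200 – <225.
L = 200, CF = 21, f = 13, h = 25.
P25 = 200 + ((25 − 21)/13)·25 = 200 + 7.69231 = 207.692.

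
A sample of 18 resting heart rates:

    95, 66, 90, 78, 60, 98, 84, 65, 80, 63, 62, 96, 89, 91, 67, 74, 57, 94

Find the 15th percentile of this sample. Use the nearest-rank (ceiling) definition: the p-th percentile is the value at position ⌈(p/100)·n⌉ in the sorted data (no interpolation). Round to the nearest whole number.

Sorted: 57, 60, 62, 63, 65, 66, 67, 74, 78, 80, 84, 89, 90, 91, 94, 95, 96, 98.
n = 18.
Position = ⌈15/100 · 18⌉ = ⌈2.7⌉ = 3.
The value at rank 3 is 62.

62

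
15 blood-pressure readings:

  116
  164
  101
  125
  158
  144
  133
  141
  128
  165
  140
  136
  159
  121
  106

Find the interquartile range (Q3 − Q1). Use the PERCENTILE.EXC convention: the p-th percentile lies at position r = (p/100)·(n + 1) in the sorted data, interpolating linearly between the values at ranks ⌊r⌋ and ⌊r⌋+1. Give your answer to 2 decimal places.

37.00

Sorted: 101, 106, 116, 121, 125, 128, 133, 136, 140, 141, 144, 158, 159, 164, 165.
n = 15.
P25: r = 4 (integer) → 121.
P75: r = 12 (integer) → 158.
Difference: 158 − 121 = 37.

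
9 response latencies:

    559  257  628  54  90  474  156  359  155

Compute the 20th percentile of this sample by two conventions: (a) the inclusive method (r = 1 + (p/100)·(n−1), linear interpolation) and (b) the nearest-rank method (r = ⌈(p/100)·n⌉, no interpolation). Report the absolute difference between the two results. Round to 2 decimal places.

39.00

Sorted: 54, 90, 155, 156, 257, 359, 474, 559, 628.
n = 9.
(a) r = 2.6; between ranks 2 (90) and 3 (155): 129.
(b) the nearest-rank method: rank 2 → 90.
|129 − 90| = 39.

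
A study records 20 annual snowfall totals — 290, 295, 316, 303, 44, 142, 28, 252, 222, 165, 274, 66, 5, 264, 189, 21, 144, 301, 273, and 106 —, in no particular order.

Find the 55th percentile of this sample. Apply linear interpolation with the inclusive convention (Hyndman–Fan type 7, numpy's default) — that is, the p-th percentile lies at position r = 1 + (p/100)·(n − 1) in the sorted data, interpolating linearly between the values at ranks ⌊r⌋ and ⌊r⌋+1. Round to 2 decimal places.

Sorted: 5, 21, 28, 44, 66, 106, 142, 144, 165, 189, 222, 252, 264, 273, 274, 290, 295, 301, 303, 316.
n = 20.
r = 1 + (55/100)·(20 − 1) = 1 + 10.45 = 11.45.
Rank 11 is 222 and rank 12 is 252.
Interpolate: 222 + 0.45·(252 − 222) = 222 + 0.45·30 = 235.5.

235.50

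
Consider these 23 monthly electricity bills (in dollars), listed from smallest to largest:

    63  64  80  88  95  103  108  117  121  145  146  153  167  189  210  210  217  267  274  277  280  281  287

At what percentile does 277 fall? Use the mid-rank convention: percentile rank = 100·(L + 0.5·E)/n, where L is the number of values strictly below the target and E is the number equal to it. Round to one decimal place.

Count below 277: L = 19; count equal: E = 1; n = 23.
Percentile rank = 100·(19 + 0.5·1)/23 = 100·19.5/23 = 84.78.

84.8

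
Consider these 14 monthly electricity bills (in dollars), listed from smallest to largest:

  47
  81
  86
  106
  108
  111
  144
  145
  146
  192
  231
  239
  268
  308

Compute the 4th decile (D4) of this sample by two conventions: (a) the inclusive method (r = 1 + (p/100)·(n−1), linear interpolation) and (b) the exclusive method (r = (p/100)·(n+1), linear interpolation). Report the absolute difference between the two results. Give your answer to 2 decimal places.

n = 14.
(a) r = 6.2; between ranks 6 (111) and 7 (144): 117.6.
(b) r = 6 → value at rank 6 = 111.
|117.6 − 111| = 6.6.

6.60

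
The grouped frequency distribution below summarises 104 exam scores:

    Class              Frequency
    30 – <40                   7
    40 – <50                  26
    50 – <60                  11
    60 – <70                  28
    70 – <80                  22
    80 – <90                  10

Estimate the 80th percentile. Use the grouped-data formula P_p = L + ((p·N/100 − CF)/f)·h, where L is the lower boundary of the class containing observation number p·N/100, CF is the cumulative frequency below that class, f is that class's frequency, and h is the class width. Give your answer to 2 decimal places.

75.09

N = 104; target position k = 80/100 · 104 = 83.2.
Cumulative frequencies: 7, 33, 44, 72, 94, 104.
Observation 83.2 falls in the class 70 – <80.
L = 70, CF = 72, f = 22, h = 10.
P80 = 70 + ((83.2 − 72)/22)·10 = 70 + 5.09091 = 75.0909.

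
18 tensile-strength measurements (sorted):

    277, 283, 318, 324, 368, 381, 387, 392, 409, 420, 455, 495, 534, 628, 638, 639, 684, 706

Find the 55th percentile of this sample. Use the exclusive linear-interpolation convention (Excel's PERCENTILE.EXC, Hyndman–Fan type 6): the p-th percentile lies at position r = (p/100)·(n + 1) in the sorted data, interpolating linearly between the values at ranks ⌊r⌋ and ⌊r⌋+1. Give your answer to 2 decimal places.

435.75

n = 18.
r = (55/100)·(18 + 1) = 10.45.
Rank 10 is 420 and rank 11 is 455.
Interpolate: 420 + 0.45·(455 − 420) = 420 + 0.45·35 = 435.75.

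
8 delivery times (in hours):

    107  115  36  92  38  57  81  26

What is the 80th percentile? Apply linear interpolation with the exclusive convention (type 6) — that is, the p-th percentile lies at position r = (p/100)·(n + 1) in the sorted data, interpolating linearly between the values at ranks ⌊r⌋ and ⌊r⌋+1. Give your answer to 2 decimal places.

108.60

Sorted: 26, 36, 38, 57, 81, 92, 107, 115.
n = 8.
r = (80/100)·(8 + 1) = 7.2.
Rank 7 is 107 and rank 8 is 115.
Interpolate: 107 + 0.2·(115 − 107) = 107 + 0.2·8 = 108.6.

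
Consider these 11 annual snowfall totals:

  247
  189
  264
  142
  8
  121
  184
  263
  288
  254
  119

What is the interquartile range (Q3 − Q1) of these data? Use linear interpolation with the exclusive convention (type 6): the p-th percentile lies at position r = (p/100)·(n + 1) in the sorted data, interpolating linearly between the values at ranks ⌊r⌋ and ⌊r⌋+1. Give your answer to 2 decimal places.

Sorted: 8, 119, 121, 142, 184, 189, 247, 254, 263, 264, 288.
n = 11.
P25: r = 3 (integer) → 121.
P75: r = 9 (integer) → 263.
Difference: 263 − 121 = 142.

142.00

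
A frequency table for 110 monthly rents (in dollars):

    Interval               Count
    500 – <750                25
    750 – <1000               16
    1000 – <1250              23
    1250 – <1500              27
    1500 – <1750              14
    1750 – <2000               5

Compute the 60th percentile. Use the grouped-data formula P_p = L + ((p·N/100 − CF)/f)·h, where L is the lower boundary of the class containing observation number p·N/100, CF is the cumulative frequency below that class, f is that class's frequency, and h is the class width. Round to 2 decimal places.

N = 110; target position k = 60/100 · 110 = 66.
Cumulative frequencies: 25, 41, 64, 91, 105, 110.
Observation 66 falls in the class 1250 – <1500.
L = 1250, CF = 64, f = 27, h = 250.
P60 = 1250 + ((66 − 64)/27)·250 = 1250 + 18.5185 = 1268.52.

1268.52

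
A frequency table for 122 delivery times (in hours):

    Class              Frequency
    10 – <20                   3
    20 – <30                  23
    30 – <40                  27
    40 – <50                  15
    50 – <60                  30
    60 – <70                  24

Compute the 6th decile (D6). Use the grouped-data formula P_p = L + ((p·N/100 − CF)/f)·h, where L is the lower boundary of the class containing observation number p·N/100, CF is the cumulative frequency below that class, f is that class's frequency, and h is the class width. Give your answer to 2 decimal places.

51.73

N = 122; target position k = 60/100 · 122 = 73.2.
Cumulative frequencies: 3, 26, 53, 68, 98, 122.
Observation 73.2 falls in the class 50 – <60.
L = 50, CF = 68, f = 30, h = 10.
P60 = 50 + ((73.2 − 68)/30)·10 = 50 + 1.73333 = 51.7333.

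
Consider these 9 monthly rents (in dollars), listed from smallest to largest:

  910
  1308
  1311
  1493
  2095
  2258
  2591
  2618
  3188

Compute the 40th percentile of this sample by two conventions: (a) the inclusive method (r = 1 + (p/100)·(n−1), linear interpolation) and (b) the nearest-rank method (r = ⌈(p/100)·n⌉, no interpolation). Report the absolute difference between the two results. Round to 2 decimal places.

120.40

n = 9.
(a) r = 4.2; between ranks 4 (1493) and 5 (2095): 1613.4.
(b) the nearest-rank method: rank 4 → 1493.
|1613.4 − 1493| = 120.4.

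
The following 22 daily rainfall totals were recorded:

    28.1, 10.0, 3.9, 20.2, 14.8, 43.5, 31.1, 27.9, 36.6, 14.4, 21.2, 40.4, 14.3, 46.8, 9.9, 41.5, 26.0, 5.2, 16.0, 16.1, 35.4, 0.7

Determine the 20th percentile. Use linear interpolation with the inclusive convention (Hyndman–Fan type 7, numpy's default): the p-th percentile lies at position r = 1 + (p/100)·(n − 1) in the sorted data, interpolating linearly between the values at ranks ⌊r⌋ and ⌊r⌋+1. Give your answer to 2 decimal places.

10.86

Sorted: 0.7, 3.9, 5.2, 9.9, 10.0, 14.3, 14.4, 14.8, 16.0, 16.1, 20.2, 21.2, 26.0, 27.9, 28.1, 31.1, 35.4, 36.6, 40.4, 41.5, 43.5, 46.8.
n = 22.
r = 1 + (20/100)·(22 − 1) = 1 + 4.2 = 5.2.
Rank 5 is 10.0 and rank 6 is 14.3.
Interpolate: 10.0 + 0.2·(14.3 − 10.0) = 10.0 + 0.2·4.3 = 10.86.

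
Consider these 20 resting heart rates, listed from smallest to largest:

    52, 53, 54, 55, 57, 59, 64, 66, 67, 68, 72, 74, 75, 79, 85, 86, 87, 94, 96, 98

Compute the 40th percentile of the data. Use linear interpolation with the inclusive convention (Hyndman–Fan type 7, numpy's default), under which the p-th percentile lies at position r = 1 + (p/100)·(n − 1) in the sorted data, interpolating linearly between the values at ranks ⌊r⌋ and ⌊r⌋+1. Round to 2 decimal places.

n = 20.
r = 1 + (40/100)·(20 − 1) = 1 + 7.6 = 8.6.
Rank 8 is 66 and rank 9 is 67.
Interpolate: 66 + 0.6·(67 − 66) = 66 + 0.6·1 = 66.6.

66.60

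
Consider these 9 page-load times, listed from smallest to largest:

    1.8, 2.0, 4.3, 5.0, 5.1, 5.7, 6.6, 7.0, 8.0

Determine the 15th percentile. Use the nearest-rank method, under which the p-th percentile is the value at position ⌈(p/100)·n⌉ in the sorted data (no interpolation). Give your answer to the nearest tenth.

n = 9.
Position = ⌈15/100 · 9⌉ = ⌈1.35⌉ = 2.
The value at rank 2 is 2.0.

2.0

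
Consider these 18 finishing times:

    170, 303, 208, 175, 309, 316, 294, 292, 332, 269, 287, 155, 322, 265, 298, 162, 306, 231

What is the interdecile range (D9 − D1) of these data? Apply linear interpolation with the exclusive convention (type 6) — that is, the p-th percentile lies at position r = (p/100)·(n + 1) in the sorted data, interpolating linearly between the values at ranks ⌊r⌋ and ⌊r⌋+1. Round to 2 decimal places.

161.70

Sorted: 155, 162, 170, 175, 208, 231, 265, 269, 287, 292, 294, 298, 303, 306, 309, 316, 322, 332.
n = 18.
P10: r = 1.9; ranks 1–2 are 155, 162; interpolating gives 161.3.
P90: r = 17.1; ranks 17–18 are 322, 332; interpolating gives 323.
Difference: 323 − 161.3 = 161.7.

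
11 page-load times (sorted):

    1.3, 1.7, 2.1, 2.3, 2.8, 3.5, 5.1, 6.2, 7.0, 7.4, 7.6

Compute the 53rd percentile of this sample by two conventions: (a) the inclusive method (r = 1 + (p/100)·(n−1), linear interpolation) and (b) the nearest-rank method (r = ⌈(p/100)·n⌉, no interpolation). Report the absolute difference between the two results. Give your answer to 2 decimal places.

n = 11.
(a) r = 6.3; between ranks 6 (3.5) and 7 (5.1): 3.98.
(b) the nearest-rank method: rank 6 → 3.5.
|3.98 − 3.5| = 0.48.

0.48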